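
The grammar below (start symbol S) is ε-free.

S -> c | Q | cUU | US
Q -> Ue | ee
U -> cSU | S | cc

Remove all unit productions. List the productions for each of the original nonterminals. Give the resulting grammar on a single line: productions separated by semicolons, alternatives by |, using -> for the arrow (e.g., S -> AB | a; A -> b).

Unit productions: S->Q, U->S.
Unit pairs (A ⇒* B via units): (S,Q), (U,Q), (U,S).
S: inherits non-unit rules of {Q, S} → US | Ue | c | cUU | ee.
Q: inherits non-unit rules of {Q} → Ue | ee.
U: inherits non-unit rules of {Q, S, U} → US | Ue | c | cSU | cUU | cc | ee.

S -> c | US | Ue | ee | cUU; Q -> Ue | ee; U -> c | US | Ue | cc | ee | cSU | cUU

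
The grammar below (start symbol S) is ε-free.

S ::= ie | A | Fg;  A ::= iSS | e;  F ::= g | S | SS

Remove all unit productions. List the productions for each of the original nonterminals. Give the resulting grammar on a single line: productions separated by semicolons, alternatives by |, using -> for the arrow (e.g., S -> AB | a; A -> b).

Unit productions: F->S, S->A.
Unit pairs (A ⇒* B via units): (F,A), (F,S), (S,A).
S: inherits non-unit rules of {A, S} → Fg | e | iSS | ie.
A: inherits non-unit rules of {A} → e | iSS.
F: inherits non-unit rules of {A, F, S} → Fg | SS | e | g | iSS | ie.

S -> e | Fg | ie | iSS; A -> e | iSS; F -> e | g | Fg | SS | ie | iSS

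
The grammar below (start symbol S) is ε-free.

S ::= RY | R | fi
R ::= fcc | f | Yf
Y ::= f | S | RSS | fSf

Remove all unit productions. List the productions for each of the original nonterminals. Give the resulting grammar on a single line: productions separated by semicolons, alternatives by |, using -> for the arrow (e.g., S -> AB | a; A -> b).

S -> f | RY | Yf | fi | fcc; R -> f | Yf | fcc; Y -> f | RY | Yf | fi | RSS | fSf | fcc

Unit productions: S->R, Y->S.
Unit pairs (A ⇒* B via units): (S,R), (Y,R), (Y,S).
S: inherits non-unit rules of {R, S} → RY | Yf | f | fcc | fi.
R: inherits non-unit rules of {R} → Yf | f | fcc.
Y: inherits non-unit rules of {R, S, Y} → RSS | RY | Yf | f | fSf | fcc | fi.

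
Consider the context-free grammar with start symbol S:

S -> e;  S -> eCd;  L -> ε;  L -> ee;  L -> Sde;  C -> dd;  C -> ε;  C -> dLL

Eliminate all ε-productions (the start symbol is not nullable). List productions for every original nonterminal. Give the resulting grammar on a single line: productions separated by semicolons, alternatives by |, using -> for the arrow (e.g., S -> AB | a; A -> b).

Nullable set: {C, L}.
S -> eCd: C nullable, giving eCd | ed.
Drop C -> ε.
C -> dLL: L, L nullable, giving d | dL | dLL.
Drop L -> ε.
Unchanged (no nullable symbols): S -> e; C -> dd; L -> Sde; L -> ee.

S -> e | ed | eCd; C -> d | dL | dd | dLL; L -> ee | Sde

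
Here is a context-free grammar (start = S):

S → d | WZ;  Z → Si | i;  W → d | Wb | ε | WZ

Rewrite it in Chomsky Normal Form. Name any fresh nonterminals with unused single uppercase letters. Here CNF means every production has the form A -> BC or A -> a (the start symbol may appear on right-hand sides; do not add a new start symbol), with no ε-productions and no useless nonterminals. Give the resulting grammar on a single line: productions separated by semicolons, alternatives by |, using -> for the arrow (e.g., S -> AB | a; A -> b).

Nullable: {W}; after ε-elimination: S -> Z | d | WZ; W -> Z | b | d | WZ | Wb; Z -> i | Si.
After unit-elimination: S -> d | i | Si | WZ; W -> b | d | i | Si | WZ | Wb; Z -> i | Si.
TERM: introduce B -> b, A -> i and substitute in every rule of length ≥2.

S -> d | i | SA | WZ; A -> i; B -> b; W -> b | d | i | SA | WB | WZ; Z -> i | SA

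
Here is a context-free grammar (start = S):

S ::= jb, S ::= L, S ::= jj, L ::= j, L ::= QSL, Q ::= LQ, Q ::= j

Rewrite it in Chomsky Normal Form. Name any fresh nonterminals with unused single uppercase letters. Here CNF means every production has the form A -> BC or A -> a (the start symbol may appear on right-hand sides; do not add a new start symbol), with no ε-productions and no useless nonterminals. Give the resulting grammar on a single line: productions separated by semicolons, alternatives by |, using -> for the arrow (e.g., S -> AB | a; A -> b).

No ε-productions.
After unit-elimination: S -> j | jb | jj | QSL; L -> j | QSL; Q -> j | LQ.
TERM: introduce B -> b, A -> j and substitute in every rule of length ≥2.
BIN: L -> QSL becomes L -> QC, C -> SL; S -> QSL becomes S -> QD, D -> SL.

S -> j | AA | AB | QD; A -> j; B -> b; C -> SL; D -> SL; L -> j | QC; Q -> j | LQ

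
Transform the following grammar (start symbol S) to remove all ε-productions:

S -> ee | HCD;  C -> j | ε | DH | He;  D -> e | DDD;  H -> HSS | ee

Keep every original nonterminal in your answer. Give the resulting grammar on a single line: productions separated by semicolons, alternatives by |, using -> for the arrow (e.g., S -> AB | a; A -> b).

S -> HD | ee | HCD; C -> j | DH | He; D -> e | DDD; H -> ee | HSS

Nullable set: {C}.
S -> HCD: C nullable, giving HCD | HD.
Drop C -> ε.
Unchanged (no nullable symbols): S -> ee; C -> DH; C -> He; C -> j; D -> DDD; D -> e; H -> HSS; H -> ee.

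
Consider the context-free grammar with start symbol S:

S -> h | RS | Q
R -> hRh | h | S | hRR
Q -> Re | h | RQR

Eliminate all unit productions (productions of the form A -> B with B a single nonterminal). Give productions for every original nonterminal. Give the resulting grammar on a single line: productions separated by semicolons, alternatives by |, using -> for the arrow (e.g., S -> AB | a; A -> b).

Unit productions: R->S, S->Q.
Unit pairs (A ⇒* B via units): (R,Q), (R,S), (S,Q).
S: inherits non-unit rules of {Q, S} → RQR | RS | Re | h.
Q: inherits non-unit rules of {Q} → RQR | Re | h.
R: inherits non-unit rules of {Q, R, S} → RQR | RS | Re | h | hRR | hRh.

S -> h | RS | Re | RQR; Q -> h | Re | RQR; R -> h | RS | Re | RQR | hRR | hRh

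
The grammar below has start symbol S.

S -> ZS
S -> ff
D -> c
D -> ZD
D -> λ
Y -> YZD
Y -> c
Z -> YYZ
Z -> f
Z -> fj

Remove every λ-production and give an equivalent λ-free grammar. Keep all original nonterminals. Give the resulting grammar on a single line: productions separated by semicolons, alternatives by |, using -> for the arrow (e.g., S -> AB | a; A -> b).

Nullable set: {D}.
Drop D -> λ.
D -> ZD: D nullable, giving Z | ZD.
Y -> YZD: D nullable, giving YZ | YZD.
Unchanged (no nullable symbols): S -> ZS; S -> ff; D -> c; Y -> c; Z -> YYZ; Z -> f; Z -> fj.

S -> ZS | ff; D -> Z | c | ZD; Y -> c | YZ | YZD; Z -> f | fj | YYZ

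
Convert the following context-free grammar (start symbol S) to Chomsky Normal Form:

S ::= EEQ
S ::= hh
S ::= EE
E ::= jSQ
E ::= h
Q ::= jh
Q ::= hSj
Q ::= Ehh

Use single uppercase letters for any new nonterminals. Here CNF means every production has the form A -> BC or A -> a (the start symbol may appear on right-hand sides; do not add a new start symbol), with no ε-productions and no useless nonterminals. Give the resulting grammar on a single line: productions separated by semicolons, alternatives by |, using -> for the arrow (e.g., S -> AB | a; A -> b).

S -> BB | EE | EG; A -> j; B -> h; C -> SQ; D -> SA; E -> h | AC; F -> BB; G -> EQ; Q -> AB | BD | EF

No ε-productions.
No unit productions to eliminate.
TERM: introduce B -> h, A -> j and substitute in every rule of length ≥2.
BIN: E -> ASQ becomes E -> AC, C -> SQ; Q -> BSA becomes Q -> BD, D -> SA; Q -> EBB becomes Q -> EF, F -> BB; S -> EEQ becomes S -> EG, G -> EQ.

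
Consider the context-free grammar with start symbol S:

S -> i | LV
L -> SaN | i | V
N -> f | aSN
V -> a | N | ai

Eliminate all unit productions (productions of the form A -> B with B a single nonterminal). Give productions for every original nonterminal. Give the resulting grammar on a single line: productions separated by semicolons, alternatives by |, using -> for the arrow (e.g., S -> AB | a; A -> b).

Unit productions: L->V, V->N.
Unit pairs (A ⇒* B via units): (L,N), (L,V), (V,N).
S: inherits non-unit rules of {S} → LV | i.
L: inherits non-unit rules of {L, N, V} → SaN | a | aSN | ai | f | i.
N: inherits non-unit rules of {N} → aSN | f.
V: inherits non-unit rules of {N, V} → a | aSN | ai | f.

S -> i | LV; L -> a | f | i | ai | SaN | aSN; N -> f | aSN; V -> a | f | ai | aSN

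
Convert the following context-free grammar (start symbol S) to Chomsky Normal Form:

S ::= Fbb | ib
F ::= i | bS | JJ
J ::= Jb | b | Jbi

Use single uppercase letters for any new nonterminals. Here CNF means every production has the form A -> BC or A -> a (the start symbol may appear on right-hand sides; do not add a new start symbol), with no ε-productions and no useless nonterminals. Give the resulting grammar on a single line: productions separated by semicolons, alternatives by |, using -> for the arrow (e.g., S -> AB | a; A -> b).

No ε-productions.
No unit productions to eliminate.
TERM: introduce A -> b, B -> i and substitute in every rule of length ≥2.
BIN: J -> JAB becomes J -> JC, C -> AB; S -> FAA becomes S -> FD, D -> AA.

S -> BA | FD; A -> b; B -> i; C -> AB; D -> AA; F -> i | AS | JJ; J -> b | JA | JC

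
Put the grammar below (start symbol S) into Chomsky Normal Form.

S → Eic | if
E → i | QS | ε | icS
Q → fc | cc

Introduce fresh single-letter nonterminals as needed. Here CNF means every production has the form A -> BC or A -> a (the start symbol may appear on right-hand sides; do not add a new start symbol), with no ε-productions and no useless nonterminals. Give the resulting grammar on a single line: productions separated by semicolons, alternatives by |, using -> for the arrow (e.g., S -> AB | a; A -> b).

Nullable: {E}; after ε-elimination: S -> ic | if | Eic; E -> i | QS | icS; Q -> cc | fc.
No unit productions to eliminate.
TERM: introduce B -> c, C -> f, A -> i and substitute in every rule of length ≥2.
BIN: E -> ABS becomes E -> AD, D -> BS; S -> EAB becomes S -> EF, F -> AB.

S -> AB | AC | EF; A -> i; B -> c; C -> f; D -> BS; E -> i | AD | QS; F -> AB; Q -> BB | CB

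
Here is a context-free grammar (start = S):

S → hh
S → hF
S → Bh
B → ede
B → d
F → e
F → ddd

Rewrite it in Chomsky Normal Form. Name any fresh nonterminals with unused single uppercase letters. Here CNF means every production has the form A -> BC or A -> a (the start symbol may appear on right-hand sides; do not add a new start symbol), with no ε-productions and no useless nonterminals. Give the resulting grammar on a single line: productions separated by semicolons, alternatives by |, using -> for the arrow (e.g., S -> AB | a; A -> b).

No ε-productions.
No unit productions to eliminate.
TERM: introduce C -> d, A -> e, D -> h and substitute in every rule of length ≥2.
BIN: B -> ACA becomes B -> AE, E -> CA; F -> CCC becomes F -> CG, G -> CC.

S -> BD | DD | DF; A -> e; B -> d | AE; C -> d; D -> h; E -> CA; F -> e | CG; G -> CC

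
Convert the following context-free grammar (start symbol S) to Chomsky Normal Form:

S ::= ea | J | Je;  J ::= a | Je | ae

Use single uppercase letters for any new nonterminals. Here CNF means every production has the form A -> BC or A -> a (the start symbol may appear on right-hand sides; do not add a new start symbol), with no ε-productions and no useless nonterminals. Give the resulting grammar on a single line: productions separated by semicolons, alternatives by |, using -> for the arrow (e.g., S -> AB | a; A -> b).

No ε-productions.
After unit-elimination: S -> a | Je | ae | ea; J -> a | Je | ae.
TERM: introduce B -> a, A -> e and substitute in every rule of length ≥2.

S -> a | AB | BA | JA; A -> e; B -> a; J -> a | BA | JA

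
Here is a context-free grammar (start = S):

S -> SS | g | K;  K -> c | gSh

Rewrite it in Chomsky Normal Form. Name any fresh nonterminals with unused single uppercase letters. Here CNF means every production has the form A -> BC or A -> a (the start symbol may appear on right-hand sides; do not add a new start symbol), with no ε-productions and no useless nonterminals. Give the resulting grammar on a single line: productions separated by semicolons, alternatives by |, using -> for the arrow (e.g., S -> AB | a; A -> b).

S -> c | g | AD | SS; A -> g; B -> h; D -> SB

No ε-productions.
After unit-elimination: S -> c | g | SS | gSh; K -> c | gSh.
TERM: introduce A -> g, B -> h and substitute in every rule of length ≥2.
BIN: K -> ASB becomes K -> AC, C -> SB; S -> ASB becomes S -> AD, D -> SB.
Drop unreachable/unproductive: K.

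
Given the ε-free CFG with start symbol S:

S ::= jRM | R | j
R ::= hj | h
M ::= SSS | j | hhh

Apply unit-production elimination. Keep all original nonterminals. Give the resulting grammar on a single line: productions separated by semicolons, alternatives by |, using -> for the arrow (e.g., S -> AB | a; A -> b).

Unit productions: S->R.
Unit pairs (A ⇒* B via units): (S,R).
S: inherits non-unit rules of {R, S} → h | hj | j | jRM.
M: inherits non-unit rules of {M} → SSS | hhh | j.
R: inherits non-unit rules of {R} → h | hj.

S -> h | j | hj | jRM; M -> j | SSS | hhh; R -> h | hj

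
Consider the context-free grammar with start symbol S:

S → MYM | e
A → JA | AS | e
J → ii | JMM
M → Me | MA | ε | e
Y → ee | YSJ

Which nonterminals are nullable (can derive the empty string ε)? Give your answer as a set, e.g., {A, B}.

{M}

Directly nullable (have an ε-rule): {M}.
Not nullable: A, J, S, Y — each has a terminal in every rule's right-hand side or depends on a non-nullable symbol.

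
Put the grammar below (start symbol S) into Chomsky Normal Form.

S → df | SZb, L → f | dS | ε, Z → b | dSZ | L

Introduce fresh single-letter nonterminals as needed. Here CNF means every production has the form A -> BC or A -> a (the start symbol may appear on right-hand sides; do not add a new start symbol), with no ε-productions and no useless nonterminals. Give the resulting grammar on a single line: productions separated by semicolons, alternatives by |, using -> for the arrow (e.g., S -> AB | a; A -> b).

Nullable: {L, Z}; after ε-elimination: S -> Sb | df | SZb; L -> f | dS; Z -> L | b | dS | dSZ.
After unit-elimination: S -> Sb | df | SZb; L -> f | dS; Z -> b | f | dS | dSZ.
TERM: introduce B -> b, A -> d, C -> f and substitute in every rule of length ≥2.
BIN: S -> SZB becomes S -> SD, D -> ZB; Z -> ASZ becomes Z -> AE, E -> SZ.
Drop unreachable/unproductive: L.

S -> AC | SB | SD; A -> d; B -> b; C -> f; D -> ZB; E -> SZ; Z -> b | f | AE | AS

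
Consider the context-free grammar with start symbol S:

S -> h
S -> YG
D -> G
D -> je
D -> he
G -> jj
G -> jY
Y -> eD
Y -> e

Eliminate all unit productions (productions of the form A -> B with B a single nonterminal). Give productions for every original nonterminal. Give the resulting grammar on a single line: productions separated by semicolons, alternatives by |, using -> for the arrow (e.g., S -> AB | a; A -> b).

Unit productions: D->G.
Unit pairs (A ⇒* B via units): (D,G).
S: inherits non-unit rules of {S} → YG | h.
D: inherits non-unit rules of {D, G} → he | jY | je | jj.
G: inherits non-unit rules of {G} → jY | jj.
Y: inherits non-unit rules of {Y} → e | eD.

S -> h | YG; D -> he | jY | je | jj; G -> jY | jj; Y -> e | eD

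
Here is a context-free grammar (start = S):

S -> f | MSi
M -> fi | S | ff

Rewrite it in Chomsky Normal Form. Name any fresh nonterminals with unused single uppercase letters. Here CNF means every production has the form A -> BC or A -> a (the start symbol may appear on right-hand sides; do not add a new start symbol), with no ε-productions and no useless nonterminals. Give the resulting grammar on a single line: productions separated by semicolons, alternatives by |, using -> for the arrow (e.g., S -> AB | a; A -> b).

No ε-productions.
After unit-elimination: S -> f | MSi; M -> f | ff | fi | MSi.
TERM: introduce B -> f, A -> i and substitute in every rule of length ≥2.
BIN: M -> MSA becomes M -> MC, C -> SA; S -> MSA becomes S -> MD, D -> SA.

S -> f | MD; A -> i; B -> f; C -> SA; D -> SA; M -> f | BA | BB | MC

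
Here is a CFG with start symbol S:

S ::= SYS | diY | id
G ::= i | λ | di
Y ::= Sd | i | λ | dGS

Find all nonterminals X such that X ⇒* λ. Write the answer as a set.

Directly nullable (have an ε-rule): {G, Y}.
Not nullable: S — each has a terminal in every rule's right-hand side or depends on a non-nullable symbol.

{G, Y}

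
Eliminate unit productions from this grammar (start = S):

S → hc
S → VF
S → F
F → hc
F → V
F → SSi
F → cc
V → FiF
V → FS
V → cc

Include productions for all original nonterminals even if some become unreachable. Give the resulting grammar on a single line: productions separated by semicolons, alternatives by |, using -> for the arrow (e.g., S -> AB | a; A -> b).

S -> FS | VF | cc | hc | FiF | SSi; F -> FS | cc | hc | FiF | SSi; V -> FS | cc | FiF

Unit productions: F->V, S->F.
Unit pairs (A ⇒* B via units): (F,V), (S,F), (S,V).
S: inherits non-unit rules of {F, S, V} → FS | FiF | SSi | VF | cc | hc.
F: inherits non-unit rules of {F, V} → FS | FiF | SSi | cc | hc.
V: inherits non-unit rules of {V} → FS | FiF | cc.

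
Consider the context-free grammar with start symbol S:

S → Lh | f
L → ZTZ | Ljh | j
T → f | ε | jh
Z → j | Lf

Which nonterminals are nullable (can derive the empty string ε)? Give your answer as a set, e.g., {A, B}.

Directly nullable (have an ε-rule): {T}.
Not nullable: L, S, Z — each has a terminal in every rule's right-hand side or depends on a non-nullable symbol.

{T}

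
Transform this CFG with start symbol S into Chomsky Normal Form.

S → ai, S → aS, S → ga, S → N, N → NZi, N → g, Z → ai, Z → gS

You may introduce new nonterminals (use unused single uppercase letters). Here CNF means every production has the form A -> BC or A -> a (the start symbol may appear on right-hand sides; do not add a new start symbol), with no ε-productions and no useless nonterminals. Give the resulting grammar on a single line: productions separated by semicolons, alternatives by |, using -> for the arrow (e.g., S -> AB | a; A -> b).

No ε-productions.
After unit-elimination: S -> g | aS | ai | ga | NZi; N -> g | NZi; Z -> ai | gS.
TERM: introduce B -> a, C -> g, A -> i and substitute in every rule of length ≥2.
BIN: N -> NZA becomes N -> ND, D -> ZA; S -> NZA becomes S -> NE, E -> ZA.

S -> g | BA | BS | CB | NE; A -> i; B -> a; C -> g; D -> ZA; E -> ZA; N -> g | ND; Z -> BA | CS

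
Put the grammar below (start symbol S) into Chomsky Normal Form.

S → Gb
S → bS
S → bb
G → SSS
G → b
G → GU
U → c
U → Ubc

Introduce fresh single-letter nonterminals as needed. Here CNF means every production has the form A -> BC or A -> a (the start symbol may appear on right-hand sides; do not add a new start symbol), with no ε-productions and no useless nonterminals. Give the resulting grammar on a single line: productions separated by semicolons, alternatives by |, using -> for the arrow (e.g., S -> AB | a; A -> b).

S -> AA | AS | GA; A -> b; B -> c; C -> SS; D -> AB; G -> b | GU | SC; U -> c | UD

No ε-productions.
No unit productions to eliminate.
TERM: introduce A -> b, B -> c and substitute in every rule of length ≥2.
BIN: G -> SSS becomes G -> SC, C -> SS; U -> UAB becomes U -> UD, D -> AB.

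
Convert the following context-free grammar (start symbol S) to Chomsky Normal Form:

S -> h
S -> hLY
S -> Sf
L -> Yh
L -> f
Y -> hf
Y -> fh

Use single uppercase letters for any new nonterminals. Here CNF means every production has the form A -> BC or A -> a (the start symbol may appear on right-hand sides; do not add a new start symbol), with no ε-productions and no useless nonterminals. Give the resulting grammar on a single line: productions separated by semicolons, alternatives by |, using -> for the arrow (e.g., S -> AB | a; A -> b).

S -> h | AC | SB; A -> h; B -> f; C -> LY; L -> f | YA; Y -> AB | BA

No ε-productions.
No unit productions to eliminate.
TERM: introduce B -> f, A -> h and substitute in every rule of length ≥2.
BIN: S -> ALY becomes S -> AC, C -> LY.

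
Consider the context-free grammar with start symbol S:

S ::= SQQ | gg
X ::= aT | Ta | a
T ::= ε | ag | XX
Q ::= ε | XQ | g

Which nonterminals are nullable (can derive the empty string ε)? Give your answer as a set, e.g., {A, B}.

Directly nullable (have an ε-rule): {Q, T}.
Not nullable: S, X — each has a terminal in every rule's right-hand side or depends on a non-nullable symbol.

{Q, T}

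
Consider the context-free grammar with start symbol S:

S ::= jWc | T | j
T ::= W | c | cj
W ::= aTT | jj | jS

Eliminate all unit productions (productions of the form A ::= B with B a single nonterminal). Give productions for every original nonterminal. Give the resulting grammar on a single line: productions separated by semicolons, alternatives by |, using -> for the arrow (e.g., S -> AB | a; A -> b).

S -> c | j | cj | jS | jj | aTT | jWc; T -> c | cj | jS | jj | aTT; W -> jS | jj | aTT

Unit productions: S->T, T->W.
Unit pairs (A ⇒* B via units): (S,T), (S,W), (T,W).
S: inherits non-unit rules of {S, T, W} → aTT | c | cj | j | jS | jWc | jj.
T: inherits non-unit rules of {T, W} → aTT | c | cj | jS | jj.
W: inherits non-unit rules of {W} → aTT | jS | jj.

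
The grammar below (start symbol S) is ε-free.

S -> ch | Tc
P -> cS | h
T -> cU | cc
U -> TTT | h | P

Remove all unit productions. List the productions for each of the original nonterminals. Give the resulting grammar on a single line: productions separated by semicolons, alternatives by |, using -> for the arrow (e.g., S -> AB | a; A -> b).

Unit productions: U->P.
Unit pairs (A ⇒* B via units): (U,P).
S: inherits non-unit rules of {S} → Tc | ch.
P: inherits non-unit rules of {P} → cS | h.
T: inherits non-unit rules of {T} → cU | cc.
U: inherits non-unit rules of {P, U} → TTT | cS | h.

S -> Tc | ch; P -> h | cS; T -> cU | cc; U -> h | cS | TTT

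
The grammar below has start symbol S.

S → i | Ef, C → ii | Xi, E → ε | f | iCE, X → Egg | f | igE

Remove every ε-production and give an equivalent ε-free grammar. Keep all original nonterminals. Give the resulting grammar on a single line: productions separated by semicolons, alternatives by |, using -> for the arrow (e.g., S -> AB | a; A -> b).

Nullable set: {E}.
S -> Ef: E nullable, giving Ef | f.
Drop E -> ε.
E -> iCE: E nullable, giving iC | iCE.
X -> Egg: E nullable, giving Egg | gg.
X -> igE: E nullable, giving ig | igE.
Unchanged (no nullable symbols): S -> i; C -> Xi; C -> ii; E -> f; X -> f.

S -> f | i | Ef; C -> Xi | ii; E -> f | iC | iCE; X -> f | gg | ig | Egg | igE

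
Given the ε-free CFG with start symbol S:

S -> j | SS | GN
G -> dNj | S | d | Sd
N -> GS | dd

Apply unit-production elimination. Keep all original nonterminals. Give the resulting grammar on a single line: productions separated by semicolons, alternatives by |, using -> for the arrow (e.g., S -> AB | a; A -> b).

S -> j | GN | SS; G -> d | j | GN | SS | Sd | dNj; N -> GS | dd

Unit productions: G->S.
Unit pairs (A ⇒* B via units): (G,S).
S: inherits non-unit rules of {S} → GN | SS | j.
G: inherits non-unit rules of {G, S} → GN | SS | Sd | d | dNj | j.
N: inherits non-unit rules of {N} → GS | dd.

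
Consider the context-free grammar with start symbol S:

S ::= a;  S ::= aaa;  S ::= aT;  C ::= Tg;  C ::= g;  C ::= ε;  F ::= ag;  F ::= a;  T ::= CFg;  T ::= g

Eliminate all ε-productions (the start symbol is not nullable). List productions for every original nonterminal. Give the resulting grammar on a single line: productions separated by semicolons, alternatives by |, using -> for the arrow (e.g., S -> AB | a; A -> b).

S -> a | aT | aaa; C -> g | Tg; F -> a | ag; T -> g | Fg | CFg

Nullable set: {C}.
Drop C -> ε.
T -> CFg: C nullable, giving CFg | Fg.
Unchanged (no nullable symbols): S -> a; S -> aT; S -> aaa; C -> Tg; C -> g; F -> a; F -> ag; T -> g.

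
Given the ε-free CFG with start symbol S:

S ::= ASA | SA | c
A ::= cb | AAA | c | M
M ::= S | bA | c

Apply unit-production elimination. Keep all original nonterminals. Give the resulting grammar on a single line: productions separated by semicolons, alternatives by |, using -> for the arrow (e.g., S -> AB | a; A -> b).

Unit productions: A->M, M->S.
Unit pairs (A ⇒* B via units): (A,M), (A,S), (M,S).
S: inherits non-unit rules of {S} → ASA | SA | c.
A: inherits non-unit rules of {A, M, S} → AAA | ASA | SA | bA | c | cb.
M: inherits non-unit rules of {M, S} → ASA | SA | bA | c.

S -> c | SA | ASA; A -> c | SA | bA | cb | AAA | ASA; M -> c | SA | bA | ASA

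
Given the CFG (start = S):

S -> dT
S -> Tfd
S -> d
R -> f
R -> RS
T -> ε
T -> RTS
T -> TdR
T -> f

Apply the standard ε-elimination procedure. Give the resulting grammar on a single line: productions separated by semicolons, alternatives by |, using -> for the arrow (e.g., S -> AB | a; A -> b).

S -> d | dT | fd | Tfd; R -> f | RS; T -> f | RS | dR | RTS | TdR

Nullable set: {T}.
S -> Tfd: T nullable, giving Tfd | fd.
S -> dT: T nullable, giving d | dT.
Drop T -> ε.
T -> RTS: T nullable, giving RS | RTS.
T -> TdR: T nullable, giving TdR | dR.
Unchanged (no nullable symbols): S -> d; R -> RS; R -> f; T -> f.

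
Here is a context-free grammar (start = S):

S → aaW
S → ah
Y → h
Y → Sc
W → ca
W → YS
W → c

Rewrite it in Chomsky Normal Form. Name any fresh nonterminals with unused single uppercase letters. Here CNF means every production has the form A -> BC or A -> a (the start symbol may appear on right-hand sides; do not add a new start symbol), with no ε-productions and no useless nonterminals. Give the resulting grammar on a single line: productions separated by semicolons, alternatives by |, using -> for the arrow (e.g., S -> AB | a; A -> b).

No ε-productions.
No unit productions to eliminate.
TERM: introduce A -> a, C -> c, B -> h and substitute in every rule of length ≥2.
BIN: S -> AAW becomes S -> AD, D -> AW.

S -> AB | AD; A -> a; B -> h; C -> c; D -> AW; W -> c | CA | YS; Y -> h | SC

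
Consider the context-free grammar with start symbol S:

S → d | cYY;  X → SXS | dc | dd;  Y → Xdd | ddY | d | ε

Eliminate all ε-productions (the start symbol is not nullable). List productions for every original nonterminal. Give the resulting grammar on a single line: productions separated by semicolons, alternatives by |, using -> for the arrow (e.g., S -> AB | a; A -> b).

Nullable set: {Y}.
S -> cYY: Y, Y nullable, giving c | cY | cYY.
Drop Y -> ε.
Y -> ddY: Y nullable, giving dd | ddY.
Unchanged (no nullable symbols): S -> d; X -> SXS; X -> dc; X -> dd; Y -> Xdd; Y -> d.

S -> c | d | cY | cYY; X -> dc | dd | SXS; Y -> d | dd | Xdd | ddY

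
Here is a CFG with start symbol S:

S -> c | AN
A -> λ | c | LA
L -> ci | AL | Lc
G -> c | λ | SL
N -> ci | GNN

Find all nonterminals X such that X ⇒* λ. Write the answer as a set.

Directly nullable (have an ε-rule): {A, G}.
Not nullable: L, N, S — each has a terminal in every rule's right-hand side or depends on a non-nullable symbol.

{A, G}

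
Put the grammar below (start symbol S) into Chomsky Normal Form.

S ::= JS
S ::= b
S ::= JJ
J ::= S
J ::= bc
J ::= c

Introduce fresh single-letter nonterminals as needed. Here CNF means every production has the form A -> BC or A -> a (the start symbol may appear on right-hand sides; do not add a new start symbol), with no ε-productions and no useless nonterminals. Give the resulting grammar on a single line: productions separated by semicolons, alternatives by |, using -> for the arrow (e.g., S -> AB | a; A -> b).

No ε-productions.
After unit-elimination: S -> b | JJ | JS; J -> b | c | JJ | JS | bc.
TERM: introduce A -> b, B -> c and substitute in every rule of length ≥2.

S -> b | JJ | JS; A -> b; B -> c; J -> b | c | AB | JJ | JS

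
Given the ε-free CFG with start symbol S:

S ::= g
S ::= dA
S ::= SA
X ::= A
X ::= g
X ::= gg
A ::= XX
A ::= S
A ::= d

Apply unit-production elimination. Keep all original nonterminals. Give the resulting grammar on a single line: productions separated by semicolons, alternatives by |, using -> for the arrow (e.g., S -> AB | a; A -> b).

S -> g | SA | dA; A -> d | g | SA | XX | dA; X -> d | g | SA | XX | dA | gg

Unit productions: A->S, X->A.
Unit pairs (A ⇒* B via units): (A,S), (X,A), (X,S).
S: inherits non-unit rules of {S} → SA | dA | g.
A: inherits non-unit rules of {A, S} → SA | XX | d | dA | g.
X: inherits non-unit rules of {A, S, X} → SA | XX | d | dA | g | gg.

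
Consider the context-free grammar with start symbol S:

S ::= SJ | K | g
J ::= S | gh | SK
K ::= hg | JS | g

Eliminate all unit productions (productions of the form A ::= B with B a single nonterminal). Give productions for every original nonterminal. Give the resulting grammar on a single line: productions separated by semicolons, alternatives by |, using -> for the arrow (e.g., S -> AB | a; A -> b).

S -> g | JS | SJ | hg; J -> g | JS | SJ | SK | gh | hg; K -> g | JS | hg

Unit productions: J->S, S->K.
Unit pairs (A ⇒* B via units): (J,K), (J,S), (S,K).
S: inherits non-unit rules of {K, S} → JS | SJ | g | hg.
J: inherits non-unit rules of {J, K, S} → JS | SJ | SK | g | gh | hg.
K: inherits non-unit rules of {K} → JS | g | hg.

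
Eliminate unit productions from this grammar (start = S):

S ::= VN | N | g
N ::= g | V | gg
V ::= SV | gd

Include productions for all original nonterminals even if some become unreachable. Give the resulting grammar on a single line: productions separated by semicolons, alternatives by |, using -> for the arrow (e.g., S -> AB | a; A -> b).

Unit productions: N->V, S->N.
Unit pairs (A ⇒* B via units): (N,V), (S,N), (S,V).
S: inherits non-unit rules of {N, S, V} → SV | VN | g | gd | gg.
N: inherits non-unit rules of {N, V} → SV | g | gd | gg.
V: inherits non-unit rules of {V} → SV | gd.

S -> g | SV | VN | gd | gg; N -> g | SV | gd | gg; V -> SV | gd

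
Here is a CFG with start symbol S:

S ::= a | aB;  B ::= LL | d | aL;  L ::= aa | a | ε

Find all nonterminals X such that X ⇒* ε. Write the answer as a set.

{B, L}

Directly nullable (have an ε-rule): {L}.
B is nullable via B -> LL (every symbol on the right is already known nullable).
Not nullable: S — each has a terminal in every rule's right-hand side or depends on a non-nullable symbol.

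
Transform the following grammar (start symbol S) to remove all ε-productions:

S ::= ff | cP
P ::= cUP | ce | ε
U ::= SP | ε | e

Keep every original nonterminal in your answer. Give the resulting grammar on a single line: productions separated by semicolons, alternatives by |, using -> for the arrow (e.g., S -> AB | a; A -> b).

S -> c | cP | ff; P -> c | cP | cU | ce | cUP; U -> S | e | SP

Nullable set: {P, U}.
S -> cP: P nullable, giving c | cP.
Drop P -> ε.
P -> cUP: U, P nullable, giving c | cP | cU | cUP.
Drop U -> ε.
U -> SP: P nullable, giving S | SP.
Unchanged (no nullable symbols): S -> ff; P -> ce; U -> e.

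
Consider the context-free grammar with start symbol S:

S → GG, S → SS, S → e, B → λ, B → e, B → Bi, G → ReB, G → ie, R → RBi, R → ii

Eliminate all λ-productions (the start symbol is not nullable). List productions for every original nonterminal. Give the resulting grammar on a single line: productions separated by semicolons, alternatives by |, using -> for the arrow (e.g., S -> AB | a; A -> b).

S -> e | GG | SS; B -> e | i | Bi; G -> Re | ie | ReB; R -> Ri | ii | RBi

Nullable set: {B}.
Drop B -> λ.
B -> Bi: B nullable, giving Bi | i.
G -> ReB: B nullable, giving Re | ReB.
R -> RBi: B nullable, giving RBi | Ri.
Unchanged (no nullable symbols): S -> GG; S -> SS; S -> e; B -> e; G -> ie; R -> ii.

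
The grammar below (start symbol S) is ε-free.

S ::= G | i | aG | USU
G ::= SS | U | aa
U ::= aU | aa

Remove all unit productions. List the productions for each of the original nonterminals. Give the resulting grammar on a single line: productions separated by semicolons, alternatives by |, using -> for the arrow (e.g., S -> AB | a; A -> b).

Unit productions: G->U, S->G.
Unit pairs (A ⇒* B via units): (G,U), (S,G), (S,U).
S: inherits non-unit rules of {G, S, U} → SS | USU | aG | aU | aa | i.
G: inherits non-unit rules of {G, U} → SS | aU | aa.
U: inherits non-unit rules of {U} → aU | aa.

S -> i | SS | aG | aU | aa | USU; G -> SS | aU | aa; U -> aU | aa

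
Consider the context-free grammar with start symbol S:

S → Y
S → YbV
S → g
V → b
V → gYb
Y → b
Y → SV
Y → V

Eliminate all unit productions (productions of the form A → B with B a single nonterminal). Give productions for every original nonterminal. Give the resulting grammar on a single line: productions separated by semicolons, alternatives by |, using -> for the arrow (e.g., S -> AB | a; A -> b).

Unit productions: S->Y, Y->V.
Unit pairs (A ⇒* B via units): (S,V), (S,Y), (Y,V).
S: inherits non-unit rules of {S, V, Y} → SV | YbV | b | g | gYb.
V: inherits non-unit rules of {V} → b | gYb.
Y: inherits non-unit rules of {V, Y} → SV | b | gYb.

S -> b | g | SV | YbV | gYb; V -> b | gYb; Y -> b | SV | gYb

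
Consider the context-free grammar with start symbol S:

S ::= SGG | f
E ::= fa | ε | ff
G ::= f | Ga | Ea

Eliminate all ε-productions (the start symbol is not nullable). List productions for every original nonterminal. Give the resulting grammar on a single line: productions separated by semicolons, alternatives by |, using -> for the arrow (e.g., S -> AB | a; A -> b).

S -> f | SGG; E -> fa | ff; G -> a | f | Ea | Ga

Nullable set: {E}.
Drop E -> ε.
G -> Ea: E nullable, giving Ea | a.
Unchanged (no nullable symbols): S -> SGG; S -> f; E -> fa; E -> ff; G -> Ga; G -> f.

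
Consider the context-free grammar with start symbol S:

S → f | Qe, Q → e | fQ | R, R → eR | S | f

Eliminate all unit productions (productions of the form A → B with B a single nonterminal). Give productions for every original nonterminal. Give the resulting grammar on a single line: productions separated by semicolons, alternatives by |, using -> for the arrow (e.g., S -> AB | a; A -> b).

Unit productions: Q->R, R->S.
Unit pairs (A ⇒* B via units): (Q,R), (Q,S), (R,S).
S: inherits non-unit rules of {S} → Qe | f.
Q: inherits non-unit rules of {Q, R, S} → Qe | e | eR | f | fQ.
R: inherits non-unit rules of {R, S} → Qe | eR | f.

S -> f | Qe; Q -> e | f | Qe | eR | fQ; R -> f | Qe | eR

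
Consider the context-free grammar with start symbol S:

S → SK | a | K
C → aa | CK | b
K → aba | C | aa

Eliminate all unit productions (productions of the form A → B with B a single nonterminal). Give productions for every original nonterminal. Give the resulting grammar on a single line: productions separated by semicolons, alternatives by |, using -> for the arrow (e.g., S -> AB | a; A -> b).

Unit productions: K->C, S->K.
Unit pairs (A ⇒* B via units): (K,C), (S,C), (S,K).
S: inherits non-unit rules of {C, K, S} → CK | SK | a | aa | aba | b.
C: inherits non-unit rules of {C} → CK | aa | b.
K: inherits non-unit rules of {C, K} → CK | aa | aba | b.

S -> a | b | CK | SK | aa | aba; C -> b | CK | aa; K -> b | CK | aa | aba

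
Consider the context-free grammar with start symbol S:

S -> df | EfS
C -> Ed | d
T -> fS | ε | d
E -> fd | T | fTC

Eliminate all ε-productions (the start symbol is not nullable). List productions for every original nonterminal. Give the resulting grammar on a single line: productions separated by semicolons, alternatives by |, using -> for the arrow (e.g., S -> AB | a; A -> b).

S -> df | fS | EfS; C -> d | Ed; E -> T | fC | fd | fTC; T -> d | fS

Nullable set: {E, T}.
S -> EfS: E nullable, giving EfS | fS.
C -> Ed: E nullable, giving Ed | d.
E -> T: T nullable, giving T.
E -> fTC: T nullable, giving fC | fTC.
Drop T -> ε.
Unchanged (no nullable symbols): S -> df; C -> d; E -> fd; T -> d; T -> fS.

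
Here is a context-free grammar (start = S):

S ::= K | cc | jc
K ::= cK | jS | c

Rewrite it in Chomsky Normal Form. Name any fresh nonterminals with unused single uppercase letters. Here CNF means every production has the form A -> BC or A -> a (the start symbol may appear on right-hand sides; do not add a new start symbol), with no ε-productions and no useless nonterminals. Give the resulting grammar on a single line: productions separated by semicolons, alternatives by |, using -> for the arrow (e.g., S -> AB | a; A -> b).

S -> c | AA | AK | BA | BS; A -> c; B -> j; K -> c | AK | BS

No ε-productions.
After unit-elimination: S -> c | cK | cc | jS | jc; K -> c | cK | jS.
TERM: introduce A -> c, B -> j and substitute in every rule of length ≥2.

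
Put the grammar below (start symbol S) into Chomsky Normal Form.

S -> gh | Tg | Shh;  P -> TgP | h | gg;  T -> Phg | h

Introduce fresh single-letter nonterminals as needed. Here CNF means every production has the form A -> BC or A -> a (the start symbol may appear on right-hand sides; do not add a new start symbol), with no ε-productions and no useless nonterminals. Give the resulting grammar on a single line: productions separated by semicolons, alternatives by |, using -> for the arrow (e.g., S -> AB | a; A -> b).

No ε-productions.
No unit productions to eliminate.
TERM: introduce A -> g, B -> h and substitute in every rule of length ≥2.
BIN: P -> TAP becomes P -> TC, C -> AP; S -> SBB becomes S -> SD, D -> BB; T -> PBA becomes T -> PE, E -> BA.

S -> AB | SD | TA; A -> g; B -> h; C -> AP; D -> BB; E -> BA; P -> h | AA | TC; T -> h | PE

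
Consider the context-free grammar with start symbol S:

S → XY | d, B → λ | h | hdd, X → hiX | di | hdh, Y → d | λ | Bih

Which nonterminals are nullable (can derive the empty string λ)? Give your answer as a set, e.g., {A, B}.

Directly nullable (have an ε-rule): {B, Y}.
Not nullable: S, X — each has a terminal in every rule's right-hand side or depends on a non-nullable symbol.

{B, Y}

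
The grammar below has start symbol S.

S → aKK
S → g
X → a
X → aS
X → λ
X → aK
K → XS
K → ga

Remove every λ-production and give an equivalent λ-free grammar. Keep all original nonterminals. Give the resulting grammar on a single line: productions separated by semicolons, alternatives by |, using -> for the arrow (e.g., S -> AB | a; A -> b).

S -> g | aKK; K -> S | XS | ga; X -> a | aK | aS

Nullable set: {X}.
K -> XS: X nullable, giving S | XS.
Drop X -> λ.
Unchanged (no nullable symbols): S -> aKK; S -> g; K -> ga; X -> a; X -> aK; X -> aS.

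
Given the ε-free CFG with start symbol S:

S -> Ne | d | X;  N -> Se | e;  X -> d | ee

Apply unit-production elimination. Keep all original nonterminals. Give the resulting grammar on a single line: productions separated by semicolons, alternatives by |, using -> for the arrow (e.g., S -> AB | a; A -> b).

Unit productions: S->X.
Unit pairs (A ⇒* B via units): (S,X).
S: inherits non-unit rules of {S, X} → Ne | d | ee.
N: inherits non-unit rules of {N} → Se | e.
X: inherits non-unit rules of {X} → d | ee.

S -> d | Ne | ee; N -> e | Se; X -> d | ee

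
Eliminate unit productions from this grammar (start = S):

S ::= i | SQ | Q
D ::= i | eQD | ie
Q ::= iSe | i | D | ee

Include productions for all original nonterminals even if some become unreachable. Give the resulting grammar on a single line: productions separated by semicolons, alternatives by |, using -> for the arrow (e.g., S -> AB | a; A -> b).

Unit productions: Q->D, S->Q.
Unit pairs (A ⇒* B via units): (Q,D), (S,D), (S,Q).
S: inherits non-unit rules of {D, Q, S} → SQ | eQD | ee | i | iSe | ie.
D: inherits non-unit rules of {D} → eQD | i | ie.
Q: inherits non-unit rules of {D, Q} → eQD | ee | i | iSe | ie.

S -> i | SQ | ee | ie | eQD | iSe; D -> i | ie | eQD; Q -> i | ee | ie | eQD | iSe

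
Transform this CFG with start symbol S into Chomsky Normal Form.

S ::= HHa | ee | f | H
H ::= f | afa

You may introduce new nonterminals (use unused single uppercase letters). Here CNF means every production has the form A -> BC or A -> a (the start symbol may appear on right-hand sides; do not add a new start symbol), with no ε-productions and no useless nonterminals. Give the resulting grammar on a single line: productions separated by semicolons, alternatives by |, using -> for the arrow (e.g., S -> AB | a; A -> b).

No ε-productions.
After unit-elimination: S -> f | ee | HHa | afa; H -> f | afa.
TERM: introduce A -> a, C -> e, B -> f and substitute in every rule of length ≥2.
BIN: H -> ABA becomes H -> AD, D -> BA; S -> ABA becomes S -> AE, E -> BA; S -> HHA becomes S -> HF, F -> HA.

S -> f | AE | CC | HF; A -> a; B -> f; C -> e; D -> BA; E -> BA; F -> HA; H -> f | AD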